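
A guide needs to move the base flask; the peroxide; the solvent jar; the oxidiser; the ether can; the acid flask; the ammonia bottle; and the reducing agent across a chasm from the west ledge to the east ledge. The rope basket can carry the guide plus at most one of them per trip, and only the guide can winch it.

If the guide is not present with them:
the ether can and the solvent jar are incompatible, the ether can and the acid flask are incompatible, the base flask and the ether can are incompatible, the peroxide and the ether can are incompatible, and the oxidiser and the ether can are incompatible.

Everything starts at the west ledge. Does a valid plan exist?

Following every safe sequence of crossings from the start, the most of the 8 that can be at the east ledge as the rope basket arrives there on crossings 1, 3, 5, 7 is 1, 2, 3, 4 respectively; the best ever achieved is 4 of 8.
From crossing 9 on, no configuration arises that was not already reachable earlier: only 52 distinct safe configurations (who is on which side, and where the rope basket is) can ever be reached, none of them has everyone across, and every continuation just revisits them. So no valid plan exists.

No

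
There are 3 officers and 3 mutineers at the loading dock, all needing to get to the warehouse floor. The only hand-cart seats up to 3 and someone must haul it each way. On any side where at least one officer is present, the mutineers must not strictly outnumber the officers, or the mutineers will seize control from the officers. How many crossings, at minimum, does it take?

5

Counting alone: each trip to the warehouse floor takes at most 3 across and each return brings at least 1 back, so after t trips out (and t−1 returns) at most 3t − (t−1) of the 6 are across; that first reaches 6 at t = 3, so at least 5 crossings are needed.
The plan below uses exactly 5 crossings, so it is optimal:
1. 2 mutineers → the warehouse floor.  (the loading dock: 3O 1M; the warehouse floor: 0O 2M)
2. 1 mutineer ← the loading dock.  (the loading dock: 3O 2M; the warehouse floor: 0O 1M)
3. 3 officers → the warehouse floor.  (the loading dock: 0O 2M; the warehouse floor: 3O 1M)
4. 1 mutineer ← the loading dock.  (the loading dock: 0O 3M; the warehouse floor: 3O 0M)
5. 3 mutineers → the warehouse floor.  (the loading dock: 0O 0M; the warehouse floor: 3O 3M)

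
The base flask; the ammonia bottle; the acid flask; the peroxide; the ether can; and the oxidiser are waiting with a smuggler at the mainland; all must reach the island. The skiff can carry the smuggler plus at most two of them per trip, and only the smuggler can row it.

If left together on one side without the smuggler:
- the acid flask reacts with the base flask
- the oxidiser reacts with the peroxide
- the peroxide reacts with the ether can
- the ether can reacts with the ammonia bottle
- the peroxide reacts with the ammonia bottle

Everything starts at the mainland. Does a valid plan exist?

Whatever the first load, the items left behind include a forbidden pair without the smuggler. No opening move is safe, so no plan exists.

No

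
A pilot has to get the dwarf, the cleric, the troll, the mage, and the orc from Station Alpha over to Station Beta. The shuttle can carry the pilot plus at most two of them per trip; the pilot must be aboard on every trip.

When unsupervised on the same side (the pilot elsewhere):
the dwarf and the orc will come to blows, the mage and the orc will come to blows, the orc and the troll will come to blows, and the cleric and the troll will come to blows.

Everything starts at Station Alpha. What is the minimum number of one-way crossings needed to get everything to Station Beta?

5

Counting alone: the pilot can take at most 2 across per trip to Station Beta, so moving all 5 needs at least 3 loaded trips out, with a return between consecutive ones — at least 5 crossings.
The plan below uses exactly 5 crossings, so it is optimal:
1. Pilot goes to Station Beta with the cleric and the orc.
2. Pilot goes back to Station Alpha alone.
3. Pilot goes to Station Beta with the dwarf and the mage.
4. Pilot goes back to Station Alpha with the orc.
5. Pilot goes to Station Beta with the orc and the troll.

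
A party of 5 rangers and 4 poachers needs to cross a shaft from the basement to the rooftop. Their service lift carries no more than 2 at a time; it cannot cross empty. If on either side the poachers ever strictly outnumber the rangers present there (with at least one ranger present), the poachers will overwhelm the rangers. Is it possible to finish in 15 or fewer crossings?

Yes — this plan uses 15 crossings (≤ 15):
1. 2 poachers → the rooftop.  (the basement: 5R 2P; the rooftop: 0R 2P)
2. 1 poacher ← the basement.  (the basement: 5R 3P; the rooftop: 0R 1P)
3. 2 poachers → the rooftop.  (the basement: 5R 1P; the rooftop: 0R 3P)
4. 1 poacher ← the basement.  (the basement: 5R 2P; the rooftop: 0R 2P)
5. 2 rangers → the rooftop.  (the basement: 3R 2P; the rooftop: 2R 2P)
6. 1 poacher ← the basement.  (the basement: 3R 3P; the rooftop: 2R 1P)
7. 1 ranger and 1 poacher → the rooftop.  (the basement: 2R 2P; the rooftop: 3R 2P)
8. 1 ranger ← the basement.  (the basement: 3R 2P; the rooftop: 2R 2P)
9. 1 ranger and 1 poacher → the rooftop.  (the basement: 2R 1P; the rooftop: 3R 3P)
10. 1 poacher ← the basement.  (the basement: 2R 2P; the rooftop: 3R 2P)
11. 1 ranger and 1 poacher → the rooftop.  (the basement: 1R 1P; the rooftop: 4R 3P)
12. 1 ranger ← the basement.  (the basement: 2R 1P; the rooftop: 3R 3P)
13. 1 ranger and 1 poacher → the rooftop.  (the basement: 1R 0P; the rooftop: 4R 4P)
14. 1 poacher ← the basement.  (the basement: 1R 1P; the rooftop: 4R 3P)
15. 1 ranger and 1 poacher → the rooftop.  (the basement: 0R 0P; the rooftop: 5R 4P)

Yes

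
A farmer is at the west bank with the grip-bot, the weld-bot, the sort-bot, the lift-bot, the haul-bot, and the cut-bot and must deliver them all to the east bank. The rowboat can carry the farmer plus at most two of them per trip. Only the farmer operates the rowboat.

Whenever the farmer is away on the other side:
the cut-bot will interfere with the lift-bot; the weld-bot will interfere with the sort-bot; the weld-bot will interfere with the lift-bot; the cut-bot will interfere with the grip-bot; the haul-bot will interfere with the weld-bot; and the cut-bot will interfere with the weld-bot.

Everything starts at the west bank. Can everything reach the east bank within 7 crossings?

No

Counting alone: the farmer can take at most 2 across per trip to the east bank, so moving all 6 needs at least 3 loaded trips out, with a return between consecutive ones — at least 5 crossings.
The safety rule pushes this higher. Following every safe sequence of crossings, the most of the 6 that can be at the east bank as the rowboat arrives there on crossings 5, 7 is 4, 5 respectively — never all 6.
So the move cannot be finished within 7 crossings. (The shortest complete plan takes 9:)
1. Farmer goes to the east bank with the cut-bot and the weld-bot.  [the west bank: the grip-bot, the haul-bot, the lift-bot, the sort-bot | the east bank: the cut-bot, the weld-bot]
2. Farmer goes back to the west bank with the weld-bot.  [the west bank: the grip-bot, the haul-bot, the lift-bot, the sort-bot, the weld-bot | the east bank: the cut-bot]
3. Farmer goes to the east bank with the grip-bot and the weld-bot.  [the west bank: the haul-bot, the lift-bot, the sort-bot | the east bank: the cut-bot, the grip-bot, the weld-bot]
4. Farmer goes back to the west bank with the cut-bot.  [the west bank: the cut-bot, the haul-bot, the lift-bot, the sort-bot | the east bank: the grip-bot, the weld-bot]
5. Farmer goes to the east bank with the lift-bot and the sort-bot.  [the west bank: the cut-bot, the haul-bot | the east bank: the grip-bot, the lift-bot, the sort-bot, the weld-bot]
6. Farmer goes back to the west bank with the weld-bot.  [the west bank: the cut-bot, the haul-bot, the weld-bot | the east bank: the grip-bot, the lift-bot, the sort-bot]
7. Farmer goes to the east bank with the haul-bot and the weld-bot.  [the west bank: the cut-bot | the east bank: the grip-bot, the haul-bot, the lift-bot, the sort-bot, the weld-bot]
8. Farmer goes back to the west bank with the weld-bot.  [the west bank: the cut-bot, the weld-bot | the east bank: the grip-bot, the haul-bot, the lift-bot, the sort-bot]
9. Farmer goes to the east bank with the cut-bot and the weld-bot.  [the west bank: — | the east bank: the cut-bot, the grip-bot, the haul-bot, the lift-bot, the sort-bot, the weld-bot]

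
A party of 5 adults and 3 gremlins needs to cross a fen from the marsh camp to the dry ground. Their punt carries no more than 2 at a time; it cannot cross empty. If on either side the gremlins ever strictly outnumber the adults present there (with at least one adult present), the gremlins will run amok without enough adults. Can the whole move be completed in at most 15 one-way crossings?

Yes — this plan uses 13 crossings (≤ 15):
1. 2 gremlins → the dry ground.  (the marsh camp: 5A 1G; the dry ground: 0A 2G)
2. 1 gremlin ← the marsh camp.  (the marsh camp: 5A 2G; the dry ground: 0A 1G)
3. 2 gremlins → the dry ground.  (the marsh camp: 5A 0G; the dry ground: 0A 3G)
4. 1 gremlin ← the marsh camp.  (the marsh camp: 5A 1G; the dry ground: 0A 2G)
5. 2 adults → the dry ground.  (the marsh camp: 3A 1G; the dry ground: 2A 2G)
6. 1 gremlin ← the marsh camp.  (the marsh camp: 3A 2G; the dry ground: 2A 1G)
7. 1 adult and 1 gremlin → the dry ground.  (the marsh camp: 2A 1G; the dry ground: 3A 2G)
8. 1 gremlin ← the marsh camp.  (the marsh camp: 2A 2G; the dry ground: 3A 1G)
9. 2 gremlins → the dry ground.  (the marsh camp: 2A 0G; the dry ground: 3A 3G)
10. 1 gremlin ← the marsh camp.  (the marsh camp: 2A 1G; the dry ground: 3A 2G)
11. 1 adult and 1 gremlin → the dry ground.  (the marsh camp: 1A 0G; the dry ground: 4A 3G)
12. 1 gremlin ← the marsh camp.  (the marsh camp: 1A 1G; the dry ground: 4A 2G)
13. 1 adult and 1 gremlin → the dry ground.  (the marsh camp: 0A 0G; the dry ground: 5A 3G)

Yes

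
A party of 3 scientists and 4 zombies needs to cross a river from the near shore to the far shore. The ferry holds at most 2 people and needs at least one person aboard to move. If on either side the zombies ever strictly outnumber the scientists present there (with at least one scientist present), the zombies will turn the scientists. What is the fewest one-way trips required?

The zombies already outnumber the scientists at the near shore before anyone moves, so the starting position itself is disallowed.

impossible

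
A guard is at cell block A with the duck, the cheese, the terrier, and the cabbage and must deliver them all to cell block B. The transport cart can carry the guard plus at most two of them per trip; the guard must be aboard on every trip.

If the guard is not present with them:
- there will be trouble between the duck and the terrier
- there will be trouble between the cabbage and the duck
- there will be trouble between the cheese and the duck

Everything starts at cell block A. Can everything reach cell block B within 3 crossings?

No

Counting alone: the guard can take at most 2 across per trip to cell block B, so moving all 4 needs at least 2 loaded trips out, with a return between consecutive ones — at least 3 crossings.
The safety rule pushes this higher. Following every safe sequence of crossings, the most of the 4 that can be at cell block B as the transport cart arrives there on crossing 3 is 3 — never all 4.
So the move cannot be finished within 3 crossings. (The shortest complete plan takes 5:)
1. Guard goes to cell block B with the duck.  [cell block A: the cabbage, the cheese, the terrier | cell block B: the duck]
2. Guard goes back to cell block A alone.  [cell block A: the cabbage, the cheese, the terrier | cell block B: the duck]
3. Guard goes to cell block B with the cheese and the terrier.  [cell block A: the cabbage | cell block B: the cheese, the duck, the terrier]
4. Guard goes back to cell block A with the duck.  [cell block A: the cabbage, the duck | cell block B: the cheese, the terrier]
5. Guard goes to cell block B with the cabbage and the duck.  [cell block A: — | cell block B: the cabbage, the cheese, the duck, the terrier]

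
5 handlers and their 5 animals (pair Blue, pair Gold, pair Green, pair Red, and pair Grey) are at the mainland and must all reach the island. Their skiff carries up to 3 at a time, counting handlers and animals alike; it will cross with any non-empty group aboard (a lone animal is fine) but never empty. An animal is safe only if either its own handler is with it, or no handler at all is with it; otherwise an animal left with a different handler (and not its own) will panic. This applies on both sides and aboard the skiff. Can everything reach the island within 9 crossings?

No

Counting alone: each trip to the island takes at most 3 across and each return brings at least 1 back, so after t trips out (and t−1 returns) at most 3t − (t−1) of the 10 are across; that first reaches 10 at t = 5, so at least 9 crossings are needed.
The safety rule pushes this higher. Following every safe sequence of crossings, the most of the 10 that can be at the island as the skiff arrives there on crossing 9 is 9 — never all 10.
So the move cannot be finished within 9 crossings. (The shortest complete plan takes 11:)
1. animal Blue and handler Blue cross → the island.
2. handler Blue crosses ← the mainland.
3. animal Gold, animal Green, and animal Red cross → the island.
4. animal Blue crosses ← the mainland.
5. handler Gold, handler Green, and handler Red cross → the island.
6. animal Gold and handler Gold cross ← the mainland.
7. handler Blue, handler Gold, and handler Grey cross → the island.
8. animal Green crosses ← the mainland.
9. animal Blue and animal Gold cross → the island.
10. animal Blue crosses ← the mainland.
11. animal Blue, animal Green, and animal Grey cross → the island.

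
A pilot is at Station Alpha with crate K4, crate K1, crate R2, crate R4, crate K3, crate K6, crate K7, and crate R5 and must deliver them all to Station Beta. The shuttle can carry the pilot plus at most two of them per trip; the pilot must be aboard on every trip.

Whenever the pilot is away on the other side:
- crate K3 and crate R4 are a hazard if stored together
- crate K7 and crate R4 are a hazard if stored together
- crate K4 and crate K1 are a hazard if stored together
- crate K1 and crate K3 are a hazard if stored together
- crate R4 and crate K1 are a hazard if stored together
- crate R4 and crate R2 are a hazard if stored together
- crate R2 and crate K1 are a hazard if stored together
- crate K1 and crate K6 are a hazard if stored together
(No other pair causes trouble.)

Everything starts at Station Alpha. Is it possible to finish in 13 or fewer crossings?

Yes

Yes — this plan uses 13 crossings (≤ 13):
1. Pilot goes to Station Beta with crate K1 and crate R4.  [Station Alpha: crate K3, crate K4, crate K6, crate K7, crate R2, crate R5 | Station Beta: crate K1, crate R4]
2. Pilot goes back to Station Alpha with crate K1.  [Station Alpha: crate K1, crate K3, crate K4, crate K6, crate K7, crate R2, crate R5 | Station Beta: crate R4]
3. Pilot goes to Station Beta with crate K1 and crate K4.  [Station Alpha: crate K3, crate K6, crate K7, crate R2, crate R5 | Station Beta: crate K1, crate K4, crate R4]
4. Pilot goes back to Station Alpha with crate K1.  [Station Alpha: crate K1, crate K3, crate K6, crate K7, crate R2, crate R5 | Station Beta: crate K4, crate R4]
5. Pilot goes to Station Beta with crate K1 and crate K6.  [Station Alpha: crate K3, crate K7, crate R2, crate R5 | Station Beta: crate K1, crate K4, crate K6, crate R4]
6. Pilot goes back to Station Alpha with crate K1.  [Station Alpha: crate K1, crate K3, crate K7, crate R2, crate R5 | Station Beta: crate K4, crate K6, crate R4]
7. Pilot goes to Station Beta with crate K1 and crate R5.  [Station Alpha: crate K3, crate K7, crate R2 | Station Beta: crate K1, crate K4, crate K6, crate R4, crate R5]
8. Pilot goes back to Station Alpha with crate K1.  [Station Alpha: crate K1, crate K3, crate K7, crate R2 | Station Beta: crate K4, crate K6, crate R4, crate R5]
9. Pilot goes to Station Beta with crate K3 and crate R2.  [Station Alpha: crate K1, crate K7 | Station Beta: crate K3, crate K4, crate K6, crate R2, crate R4, crate R5]
10. Pilot goes back to Station Alpha with crate R4.  [Station Alpha: crate K1, crate K7, crate R4 | Station Beta: crate K3, crate K4, crate K6, crate R2, crate R5]
11. Pilot goes to Station Beta with crate K1 and crate K7.  [Station Alpha: crate R4 | Station Beta: crate K1, crate K3, crate K4, crate K6, crate K7, crate R2, crate R5]
12. Pilot goes back to Station Alpha with crate K1.  [Station Alpha: crate K1, crate R4 | Station Beta: crate K3, crate K4, crate K6, crate K7, crate R2, crate R5]
13. Pilot goes to Station Beta with crate K1 and crate R4.  [Station Alpha: — | Station Beta: crate K1, crate K3, crate K4, crate K6, crate K7, crate R2, crate R4, crate R5]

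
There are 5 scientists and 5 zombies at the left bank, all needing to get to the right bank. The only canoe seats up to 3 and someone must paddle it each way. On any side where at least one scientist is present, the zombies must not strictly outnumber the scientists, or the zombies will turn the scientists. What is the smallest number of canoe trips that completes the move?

11

Counting alone: each trip to the right bank takes at most 3 across and each return brings at least 1 back, so after t trips out (and t−1 returns) at most 3t − (t−1) of the 10 are across; that first reaches 10 at t = 5, so at least 9 crossings are needed.
The safety rule pushes this higher. Following every safe sequence of crossings, the most of the 10 that can be at the right bank as the canoe arrives there on crossing 9 is 9 — never all 10.
So no plan with fewer than 11 crossings exists, and this one achieves 11:
1. 2 zombies → the right bank.  (the left bank: 5S 3Z; the right bank: 0S 2Z)
2. 1 zombie ← the left bank.  (the left bank: 5S 4Z; the right bank: 0S 1Z)
3. 3 zombies → the right bank.  (the left bank: 5S 1Z; the right bank: 0S 4Z)
4. 1 zombie ← the left bank.  (the left bank: 5S 2Z; the right bank: 0S 3Z)
5. 3 scientists → the right bank.  (the left bank: 2S 2Z; the right bank: 3S 3Z)
6. 1 scientist and 1 zombie ← the left bank.  (the left bank: 3S 3Z; the right bank: 2S 2Z)
7. 3 scientists → the right bank.  (the left bank: 0S 3Z; the right bank: 5S 2Z)
8. 1 zombie ← the left bank.  (the left bank: 0S 4Z; the right bank: 5S 1Z)
9. 2 zombies → the right bank.  (the left bank: 0S 2Z; the right bank: 5S 3Z)
10. 1 zombie ← the left bank.  (the left bank: 0S 3Z; the right bank: 5S 2Z)
11. 3 zombies → the right bank.  (the left bank: 0S 0Z; the right bank: 5S 5Z)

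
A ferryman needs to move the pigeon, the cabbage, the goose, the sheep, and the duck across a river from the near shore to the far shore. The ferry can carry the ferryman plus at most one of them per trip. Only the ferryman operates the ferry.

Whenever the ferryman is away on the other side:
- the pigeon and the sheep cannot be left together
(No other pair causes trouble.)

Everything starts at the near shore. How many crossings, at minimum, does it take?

Counting alone: the ferryman can take at most 1 across per trip to the far shore, so moving all 5 needs at least 5 loaded trips out, with a return between consecutive ones — at least 9 crossings.
The plan below uses exactly 9 crossings, so it is optimal:
1. Ferryman goes to the far shore with the pigeon.  [the near shore: the cabbage, the duck, the goose, the sheep | the far shore: the pigeon]
2. Ferryman goes back to the near shore alone.  [the near shore: the cabbage, the duck, the goose, the sheep | the far shore: the pigeon]
3. Ferryman goes to the far shore with the cabbage.  [the near shore: the duck, the goose, the sheep | the far shore: the cabbage, the pigeon]
4. Ferryman goes back to the near shore alone.  [the near shore: the duck, the goose, the sheep | the far shore: the cabbage, the pigeon]
5. Ferryman goes to the far shore with the goose.  [the near shore: the duck, the sheep | the far shore: the cabbage, the goose, the pigeon]
6. Ferryman goes back to the near shore alone.  [the near shore: the duck, the sheep | the far shore: the cabbage, the goose, the pigeon]
7. Ferryman goes to the far shore with the duck.  [the near shore: the sheep | the far shore: the cabbage, the duck, the goose, the pigeon]
8. Ferryman goes back to the near shore alone.  [the near shore: the sheep | the far shore: the cabbage, the duck, the goose, the pigeon]
9. Ferryman goes to the far shore with the sheep.  [the near shore: — | the far shore: the cabbage, the duck, the goose, the pigeon, the sheep]

9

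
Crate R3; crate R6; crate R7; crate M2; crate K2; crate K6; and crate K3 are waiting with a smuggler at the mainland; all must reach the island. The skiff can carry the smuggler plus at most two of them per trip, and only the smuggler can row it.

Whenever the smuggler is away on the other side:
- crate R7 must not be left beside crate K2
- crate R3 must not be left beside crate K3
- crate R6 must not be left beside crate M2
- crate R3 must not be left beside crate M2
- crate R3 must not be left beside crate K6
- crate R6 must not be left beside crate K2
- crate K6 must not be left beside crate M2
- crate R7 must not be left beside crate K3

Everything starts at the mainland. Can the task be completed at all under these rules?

No

Whatever the first load, the items left behind include a forbidden pair without the smuggler. No opening move is safe, so no plan exists.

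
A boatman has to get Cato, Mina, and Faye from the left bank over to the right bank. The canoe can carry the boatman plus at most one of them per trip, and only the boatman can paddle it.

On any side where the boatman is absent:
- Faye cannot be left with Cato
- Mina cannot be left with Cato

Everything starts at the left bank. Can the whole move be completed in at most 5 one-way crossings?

No

Counting alone: the boatman can take at most 1 across per trip to the right bank, so moving all 3 needs at least 3 loaded trips out, with a return between consecutive ones — at least 5 crossings.
The safety rule pushes this higher. Following every safe sequence of crossings, the most of the 3 that can be at the right bank as the canoe arrives there on crossing 5 is 2 — never all 3.
So the move cannot be finished within 5 crossings. (The shortest complete plan takes 7:)
1. Boatman goes to the right bank with Cato.
2. Boatman goes back to the left bank alone.
3. Boatman goes to the right bank with Mina.
4. Boatman goes back to the left bank with Cato.
5. Boatman goes to the right bank with Faye.
6. Boatman goes back to the left bank alone.
7. Boatman goes to the right bank with Cato.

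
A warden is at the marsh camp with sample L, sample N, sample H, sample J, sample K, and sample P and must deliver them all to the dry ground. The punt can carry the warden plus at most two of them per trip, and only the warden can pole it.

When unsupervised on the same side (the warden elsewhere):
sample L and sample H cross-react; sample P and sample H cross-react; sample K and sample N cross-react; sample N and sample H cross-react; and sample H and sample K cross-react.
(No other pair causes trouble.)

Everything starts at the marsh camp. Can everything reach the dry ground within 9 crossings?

Yes — this plan uses 9 crossings (≤ 9):
1. Warden goes to the dry ground with sample H and sample N.  [the marsh camp: sample J, sample K, sample L, sample P | the dry ground: sample H, sample N]
2. Warden goes back to the marsh camp with sample N.  [the marsh camp: sample J, sample K, sample L, sample N, sample P | the dry ground: sample H]
3. Warden goes to the dry ground with sample L and sample N.  [the marsh camp: sample J, sample K, sample P | the dry ground: sample H, sample L, sample N]
4. Warden goes back to the marsh camp with sample H.  [the marsh camp: sample H, sample J, sample K, sample P | the dry ground: sample L, sample N]
5. Warden goes to the dry ground with sample H and sample J.  [the marsh camp: sample K, sample P | the dry ground: sample H, sample J, sample L, sample N]
6. Warden goes back to the marsh camp with sample H.  [the marsh camp: sample H, sample K, sample P | the dry ground: sample J, sample L, sample N]
7. Warden goes to the dry ground with sample H and sample P.  [the marsh camp: sample K | the dry ground: sample H, sample J, sample L, sample N, sample P]
8. Warden goes back to the marsh camp with sample H.  [the marsh camp: sample H, sample K | the dry ground: sample J, sample L, sample N, sample P]
9. Warden goes to the dry ground with sample H and sample K.  [the marsh camp: — | the dry ground: sample H, sample J, sample K, sample L, sample N, sample P]

Yes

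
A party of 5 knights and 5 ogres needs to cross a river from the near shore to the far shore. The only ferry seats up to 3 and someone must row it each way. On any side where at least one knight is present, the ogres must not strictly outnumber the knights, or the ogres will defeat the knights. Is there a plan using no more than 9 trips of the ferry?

No

Counting alone: each trip to the far shore takes at most 3 across and each return brings at least 1 back, so after t trips out (and t−1 returns) at most 3t − (t−1) of the 10 are across; that first reaches 10 at t = 5, so at least 9 crossings are needed.
The safety rule pushes this higher. Following every safe sequence of crossings, the most of the 10 that can be at the far shore as the ferry arrives there on crossing 9 is 9 — never all 10.
So the move cannot be finished within 9 crossings. (The shortest complete plan takes 11:)
1. 2 ogres → the far shore.  (the near shore: 5K 3O; the far shore: 0K 2O)
2. 1 ogre ← the near shore.  (the near shore: 5K 4O; the far shore: 0K 1O)
3. 3 ogres → the far shore.  (the near shore: 5K 1O; the far shore: 0K 4O)
4. 1 ogre ← the near shore.  (the near shore: 5K 2O; the far shore: 0K 3O)
5. 3 knights → the far shore.  (the near shore: 2K 2O; the far shore: 3K 3O)
6. 1 knight and 1 ogre ← the near shore.  (the near shore: 3K 3O; the far shore: 2K 2O)
7. 3 knights → the far shore.  (the near shore: 0K 3O; the far shore: 5K 2O)
8. 1 ogre ← the near shore.  (the near shore: 0K 4O; the far shore: 5K 1O)
9. 2 ogres → the far shore.  (the near shore: 0K 2O; the far shore: 5K 3O)
10. 1 ogre ← the near shore.  (the near shore: 0K 3O; the far shore: 5K 2O)
11. 3 ogres → the far shore.  (the near shore: 0K 0O; the far shore: 5K 5O)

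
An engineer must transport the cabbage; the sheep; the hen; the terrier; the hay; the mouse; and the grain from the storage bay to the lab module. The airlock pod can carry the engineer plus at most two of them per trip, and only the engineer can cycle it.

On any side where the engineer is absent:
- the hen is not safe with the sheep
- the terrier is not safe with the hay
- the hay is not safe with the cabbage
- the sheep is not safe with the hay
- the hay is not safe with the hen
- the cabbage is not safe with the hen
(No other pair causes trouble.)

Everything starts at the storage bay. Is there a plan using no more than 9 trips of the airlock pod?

No

Counting alone: the engineer can take at most 2 across per trip to the lab module, so moving all 7 needs at least 4 loaded trips out, with a return between consecutive ones — at least 7 crossings.
The safety rule pushes this higher. Following every safe sequence of crossings, the most of the 7 that can be at the lab module as the airlock pod arrives there on crossings 7, 9 is 5, 6 respectively — never all 7.
So the move cannot be finished within 9 crossings. (The shortest complete plan takes 11:)
1. Engineer goes to the lab module with the hay and the hen.
2. Engineer goes back to the storage bay with the hen.
3. Engineer goes to the lab module with the cabbage and the sheep.
4. Engineer goes back to the storage bay with the hay.
5. Engineer goes to the lab module with the hen and the terrier.
6. Engineer goes back to the storage bay with the hen.
7. Engineer goes to the lab module with the hen and the mouse.
8. Engineer goes back to the storage bay with the hen.
9. Engineer goes to the lab module with the grain and the hen.
10. Engineer goes back to the storage bay with the hen.
11. Engineer goes to the lab module with the hay and the hen.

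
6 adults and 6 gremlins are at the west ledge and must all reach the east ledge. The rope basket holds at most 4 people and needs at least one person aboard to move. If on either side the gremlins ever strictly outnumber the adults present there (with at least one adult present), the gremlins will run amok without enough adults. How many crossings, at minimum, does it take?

Counting alone: each trip to the east ledge takes at most 4 across and each return brings at least 1 back, so after t trips out (and t−1 returns) at most 4t − (t−1) of the 12 are across; that first reaches 12 at t = 4, so at least 7 crossings are needed.
The safety rule pushes this higher. Following every safe sequence of crossings, the most of the 12 that can be at the east ledge as the rope basket arrives there on crossing 7 is 11 — never all 12.
So no plan with fewer than 9 crossings exists, and this one achieves 9:
1. 2 gremlins → the east ledge.  (the west ledge: 6A 4G; the east ledge: 0A 2G)
2. 1 gremlin ← the west ledge.  (the west ledge: 6A 5G; the east ledge: 0A 1G)
3. 4 gremlins → the east ledge.  (the west ledge: 6A 1G; the east ledge: 0A 5G)
4. 1 gremlin ← the west ledge.  (the west ledge: 6A 2G; the east ledge: 0A 4G)
5. 4 adults → the east ledge.  (the west ledge: 2A 2G; the east ledge: 4A 4G)
6. 1 adult and 1 gremlin ← the west ledge.  (the west ledge: 3A 3G; the east ledge: 3A 3G)
7. 2 adults and 2 gremlins → the east ledge.  (the west ledge: 1A 1G; the east ledge: 5A 5G)
8. 1 adult and 1 gremlin ← the west ledge.  (the west ledge: 2A 2G; the east ledge: 4A 4G)
9. 2 adults and 2 gremlins → the east ledge.  (the west ledge: 0A 0G; the east ledge: 6A 6G)

9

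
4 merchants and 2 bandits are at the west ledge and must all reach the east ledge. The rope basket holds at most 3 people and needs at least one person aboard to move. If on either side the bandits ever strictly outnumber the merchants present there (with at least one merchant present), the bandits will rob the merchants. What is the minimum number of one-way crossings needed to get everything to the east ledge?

5

Counting alone: each trip to the east ledge takes at most 3 across and each return brings at least 1 back, so after t trips out (and t−1 returns) at most 3t − (t−1) of the 6 are across; that first reaches 6 at t = 3, so at least 5 crossings are needed.
The plan below uses exactly 5 crossings, so it is optimal:
1. 2 bandits → the east ledge.  (the west ledge: 4M 0B; the east ledge: 0M 2B)
2. 1 bandit ← the west ledge.  (the west ledge: 4M 1B; the east ledge: 0M 1B)
3. 2 merchants and 1 bandit → the east ledge.  (the west ledge: 2M 0B; the east ledge: 2M 2B)
4. 1 bandit ← the west ledge.  (the west ledge: 2M 1B; the east ledge: 2M 1B)
5. 2 merchants and 1 bandit → the east ledge.  (the west ledge: 0M 0B; the east ledge: 4M 2B)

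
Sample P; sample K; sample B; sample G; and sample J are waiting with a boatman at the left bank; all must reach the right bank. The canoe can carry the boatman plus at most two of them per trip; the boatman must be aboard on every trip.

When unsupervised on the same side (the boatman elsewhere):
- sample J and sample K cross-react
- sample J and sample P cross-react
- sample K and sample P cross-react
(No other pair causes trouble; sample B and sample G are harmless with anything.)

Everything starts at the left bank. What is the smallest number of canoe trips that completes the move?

Counting alone: the boatman can take at most 2 across per trip to the right bank, so moving all 5 needs at least 3 loaded trips out, with a return between consecutive ones — at least 5 crossings.
The safety rule pushes this higher. Following every safe sequence of crossings, the most of the 5 that can be at the right bank as the canoe arrives there on crossing 5 is 4 — never all 5.
So no plan with fewer than 7 crossings exists, and this one achieves 7:
1. Boatman goes to the right bank with sample K and sample P.
2. Boatman goes back to the left bank with sample P.
3. Boatman goes to the right bank with sample B and sample P.
4. Boatman goes back to the left bank with sample P.
5. Boatman goes to the right bank with sample G and sample P.
6. Boatman goes back to the left bank with sample P.
7. Boatman goes to the right bank with sample J and sample P.

7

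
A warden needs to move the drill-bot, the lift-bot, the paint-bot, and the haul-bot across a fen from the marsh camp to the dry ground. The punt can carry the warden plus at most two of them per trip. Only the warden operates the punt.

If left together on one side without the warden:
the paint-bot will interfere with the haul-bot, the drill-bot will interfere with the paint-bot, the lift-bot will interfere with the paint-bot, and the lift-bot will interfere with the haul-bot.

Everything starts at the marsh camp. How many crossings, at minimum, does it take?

5

Counting alone: the warden can take at most 2 across per trip to the dry ground, so moving all 4 needs at least 2 loaded trips out, with a return between consecutive ones — at least 3 crossings.
The safety rule pushes this higher. Following every safe sequence of crossings, the most of the 4 that can be at the dry ground as the punt arrives there on crossing 3 is 3 — never all 4.
So no plan with fewer than 5 crossings exists, and this one achieves 5:
1. Warden goes to the dry ground with the lift-bot and the paint-bot.
2. Warden goes back to the marsh camp with the lift-bot.
3. Warden goes to the dry ground with the drill-bot and the lift-bot.
4. Warden goes back to the marsh camp with the paint-bot.
5. Warden goes to the dry ground with the haul-bot and the paint-bot.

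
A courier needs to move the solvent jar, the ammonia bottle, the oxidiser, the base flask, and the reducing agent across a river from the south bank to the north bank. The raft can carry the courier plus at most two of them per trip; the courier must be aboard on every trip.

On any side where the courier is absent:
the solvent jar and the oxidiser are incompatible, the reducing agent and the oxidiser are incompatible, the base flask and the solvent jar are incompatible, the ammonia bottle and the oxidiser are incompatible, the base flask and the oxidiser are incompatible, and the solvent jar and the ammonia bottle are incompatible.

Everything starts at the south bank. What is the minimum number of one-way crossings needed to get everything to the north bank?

7

Counting alone: the courier can take at most 2 across per trip to the north bank, so moving all 5 needs at least 3 loaded trips out, with a return between consecutive ones — at least 5 crossings.
The safety rule pushes this higher. Following every safe sequence of crossings, the most of the 5 that can be at the north bank as the raft arrives there on crossing 5 is 4 — never all 5.
So no plan with fewer than 7 crossings exists, and this one achieves 7:
1. Courier goes to the north bank with the oxidiser and the solvent jar.  [the south bank: the ammonia bottle, the base flask, the reducing agent | the north bank: the oxidiser, the solvent jar]
2. Courier goes back to the south bank with the solvent jar.  [the south bank: the ammonia bottle, the base flask, the reducing agent, the solvent jar | the north bank: the oxidiser]
3. Courier goes to the north bank with the reducing agent and the solvent jar.  [the south bank: the ammonia bottle, the base flask | the north bank: the oxidiser, the reducing agent, the solvent jar]
4. Courier goes back to the south bank with the oxidiser.  [the south bank: the ammonia bottle, the base flask, the oxidiser | the north bank: the reducing agent, the solvent jar]
5. Courier goes to the north bank with the ammonia bottle and the base flask.  [the south bank: the oxidiser | the north bank: the ammonia bottle, the base flask, the reducing agent, the solvent jar]
6. Courier goes back to the south bank with the solvent jar.  [the south bank: the oxidiser, the solvent jar | the north bank: the ammonia bottle, the base flask, the reducing agent]
7. Courier goes to the north bank with the oxidiser and the solvent jar.  [the south bank: — | the north bank: the ammonia bottle, the base flask, the oxidiser, the reducing agent, the solvent jar]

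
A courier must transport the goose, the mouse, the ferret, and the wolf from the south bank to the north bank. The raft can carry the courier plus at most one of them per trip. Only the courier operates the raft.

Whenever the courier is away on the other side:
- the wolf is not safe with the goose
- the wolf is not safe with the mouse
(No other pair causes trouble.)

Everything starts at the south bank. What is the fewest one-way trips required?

Counting alone: the courier can take at most 1 across per trip to the north bank, so moving all 4 needs at least 4 loaded trips out, with a return between consecutive ones — at least 7 crossings.
The safety rule pushes this higher. Following every safe sequence of crossings, the most of the 4 that can be at the north bank as the raft arrives there on crossing 7 is 3 — never all 4.
So no plan with fewer than 9 crossings exists, and this one achieves 9:
1. Courier goes to the north bank with the wolf.
2. Courier goes back to the south bank alone.
3. Courier goes to the north bank with the goose.
4. Courier goes back to the south bank with the wolf.
5. Courier goes to the north bank with the mouse.
6. Courier goes back to the south bank alone.
7. Courier goes to the north bank with the ferret.
8. Courier goes back to the south bank alone.
9. Courier goes to the north bank with the wolf.

9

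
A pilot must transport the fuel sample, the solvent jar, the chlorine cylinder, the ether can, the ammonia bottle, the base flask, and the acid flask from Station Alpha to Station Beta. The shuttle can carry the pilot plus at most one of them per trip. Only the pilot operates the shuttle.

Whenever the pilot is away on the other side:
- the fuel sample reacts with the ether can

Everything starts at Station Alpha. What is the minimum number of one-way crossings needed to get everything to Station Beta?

13

Counting alone: the pilot can take at most 1 across per trip to Station Beta, so moving all 7 needs at least 7 loaded trips out, with a return between consecutive ones — at least 13 crossings.
The plan below uses exactly 13 crossings, so it is optimal:
1. Pilot goes to Station Beta with the fuel sample.  [Station Alpha: the acid flask, the ammonia bottle, the base flask, the chlorine cylinder, the ether can, the solvent jar | Station Beta: the fuel sample]
2. Pilot goes back to Station Alpha alone.  [Station Alpha: the acid flask, the ammonia bottle, the base flask, the chlorine cylinder, the ether can, the solvent jar | Station Beta: the fuel sample]
3. Pilot goes to Station Beta with the solvent jar.  [Station Alpha: the acid flask, the ammonia bottle, the base flask, the chlorine cylinder, the ether can | Station Beta: the fuel sample, the solvent jar]
4. Pilot goes back to Station Alpha alone.  [Station Alpha: the acid flask, the ammonia bottle, the base flask, the chlorine cylinder, the ether can | Station Beta: the fuel sample, the solvent jar]
5. Pilot goes to Station Beta with the chlorine cylinder.  [Station Alpha: the acid flask, the ammonia bottle, the base flask, the ether can | Station Beta: the chlorine cylinder, the fuel sample, the solvent jar]
6. Pilot goes back to Station Alpha alone.  [Station Alpha: the acid flask, the ammonia bottle, the base flask, the ether can | Station Beta: the chlorine cylinder, the fuel sample, the solvent jar]
7. Pilot goes to Station Beta with the ammonia bottle.  [Station Alpha: the acid flask, the base flask, the ether can | Station Beta: the ammonia bottle, the chlorine cylinder, the fuel sample, the solvent jar]
8. Pilot goes back to Station Alpha alone.  [Station Alpha: the acid flask, the base flask, the ether can | Station Beta: the ammonia bottle, the chlorine cylinder, the fuel sample, the solvent jar]
9. Pilot goes to Station Beta with the base flask.  [Station Alpha: the acid flask, the ether can | Station Beta: the ammonia bottle, the base flask, the chlorine cylinder, the fuel sample, the solvent jar]
10. Pilot goes back to Station Alpha alone.  [Station Alpha: the acid flask, the ether can | Station Beta: the ammonia bottle, the base flask, the chlorine cylinder, the fuel sample, the solvent jar]
11. Pilot goes to Station Beta with the acid flask.  [Station Alpha: the ether can | Station Beta: the acid flask, the ammonia bottle, the base flask, the chlorine cylinder, the fuel sample, the solvent jar]
12. Pilot goes back to Station Alpha alone.  [Station Alpha: the ether can | Station Beta: the acid flask, the ammonia bottle, the base flask, the chlorine cylinder, the fuel sample, the solvent jar]
13. Pilot goes to Station Beta with the ether can.  [Station Alpha: — | Station Beta: the acid flask, the ammonia bottle, the base flask, the chlorine cylinder, the ether can, the fuel sample, the solvent jar]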